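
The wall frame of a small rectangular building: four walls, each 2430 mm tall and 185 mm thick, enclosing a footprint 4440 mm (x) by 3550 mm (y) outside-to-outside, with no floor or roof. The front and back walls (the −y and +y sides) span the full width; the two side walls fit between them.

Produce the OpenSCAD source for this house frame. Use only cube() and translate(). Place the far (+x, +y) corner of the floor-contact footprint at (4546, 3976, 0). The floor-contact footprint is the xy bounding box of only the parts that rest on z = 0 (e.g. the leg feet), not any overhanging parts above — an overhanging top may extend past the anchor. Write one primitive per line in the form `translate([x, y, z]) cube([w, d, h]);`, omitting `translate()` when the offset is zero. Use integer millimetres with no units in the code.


translate([106, 426, 0]) cube([4440, 185, 2430]);
translate([106, 3791, 0]) cube([4440, 185, 2430]);
translate([106, 611, 0]) cube([185, 3180, 2430]);
translate([4361, 611, 0]) cube([185, 3180, 2430]);


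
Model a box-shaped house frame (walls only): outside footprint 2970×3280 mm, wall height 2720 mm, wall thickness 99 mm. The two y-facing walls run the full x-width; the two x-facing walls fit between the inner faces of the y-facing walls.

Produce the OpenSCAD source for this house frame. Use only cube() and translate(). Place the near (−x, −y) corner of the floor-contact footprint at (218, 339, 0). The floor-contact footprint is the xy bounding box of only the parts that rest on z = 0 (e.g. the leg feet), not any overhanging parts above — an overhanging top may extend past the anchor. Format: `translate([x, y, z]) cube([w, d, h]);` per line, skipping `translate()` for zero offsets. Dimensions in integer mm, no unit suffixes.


translate([218, 339, 0]) cube([2970, 99, 2720]);
translate([218, 3520, 0]) cube([2970, 99, 2720]);
translate([218, 438, 0]) cube([99, 3082, 2720]);
translate([3089, 438, 0]) cube([99, 3082, 2720]);


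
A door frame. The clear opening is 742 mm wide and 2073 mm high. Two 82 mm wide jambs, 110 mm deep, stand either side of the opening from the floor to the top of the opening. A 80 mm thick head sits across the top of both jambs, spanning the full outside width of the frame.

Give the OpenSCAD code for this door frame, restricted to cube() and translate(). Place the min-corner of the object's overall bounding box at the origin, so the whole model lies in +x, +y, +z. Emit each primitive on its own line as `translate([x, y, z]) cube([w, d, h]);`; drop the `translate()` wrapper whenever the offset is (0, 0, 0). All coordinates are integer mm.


cube([82, 110, 2073]);
translate([824, 0, 0]) cube([82, 110, 2073]);
translate([0, 0, 2073]) cube([906, 110, 80]);


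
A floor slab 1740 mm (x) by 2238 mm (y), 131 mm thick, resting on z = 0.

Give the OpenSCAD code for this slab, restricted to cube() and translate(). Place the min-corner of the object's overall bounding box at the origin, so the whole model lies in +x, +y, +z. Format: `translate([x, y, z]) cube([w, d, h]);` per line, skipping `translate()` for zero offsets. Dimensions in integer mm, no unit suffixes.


cube([1740, 2238, 131]);


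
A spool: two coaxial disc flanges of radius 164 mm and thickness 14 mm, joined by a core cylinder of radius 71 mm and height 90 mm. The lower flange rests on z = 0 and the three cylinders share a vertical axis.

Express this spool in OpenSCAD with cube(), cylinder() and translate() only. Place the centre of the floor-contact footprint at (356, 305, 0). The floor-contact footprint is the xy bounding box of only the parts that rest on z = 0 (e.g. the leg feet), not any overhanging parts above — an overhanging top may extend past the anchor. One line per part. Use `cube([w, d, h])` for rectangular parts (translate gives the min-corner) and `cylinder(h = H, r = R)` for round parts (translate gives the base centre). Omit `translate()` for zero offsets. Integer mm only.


translate([356, 305, 0]) cylinder(h = 14, r = 164);
translate([356, 305, 14]) cylinder(h = 90, r = 71);
translate([356, 305, 104]) cylinder(h = 14, r = 164);


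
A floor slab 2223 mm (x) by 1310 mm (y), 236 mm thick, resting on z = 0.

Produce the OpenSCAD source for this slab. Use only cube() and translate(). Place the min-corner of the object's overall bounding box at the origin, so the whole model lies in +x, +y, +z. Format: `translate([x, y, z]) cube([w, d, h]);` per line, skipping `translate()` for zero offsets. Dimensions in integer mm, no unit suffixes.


cube([2223, 1310, 236]);


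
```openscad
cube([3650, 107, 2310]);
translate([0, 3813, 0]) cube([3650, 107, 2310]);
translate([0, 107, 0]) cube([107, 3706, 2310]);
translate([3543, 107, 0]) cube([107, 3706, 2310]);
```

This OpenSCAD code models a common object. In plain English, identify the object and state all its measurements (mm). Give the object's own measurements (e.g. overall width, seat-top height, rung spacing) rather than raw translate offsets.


The wall frame of a small rectangular building: four walls, each 2310 mm tall and 107 mm thick, enclosing a footprint 3650 mm (x) by 3920 mm (y) outside-to-outside, with no floor or roof. The front and back walls (the −y and +y sides) span the full width; the two side walls fit between them.


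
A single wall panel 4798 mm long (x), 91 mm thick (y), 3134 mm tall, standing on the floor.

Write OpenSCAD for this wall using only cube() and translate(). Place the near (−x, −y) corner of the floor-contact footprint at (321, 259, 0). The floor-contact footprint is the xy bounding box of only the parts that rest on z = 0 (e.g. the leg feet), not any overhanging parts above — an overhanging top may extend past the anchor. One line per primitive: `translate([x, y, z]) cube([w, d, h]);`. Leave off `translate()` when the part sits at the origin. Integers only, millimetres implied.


translate([321, 259, 0]) cube([4798, 91, 3134]);


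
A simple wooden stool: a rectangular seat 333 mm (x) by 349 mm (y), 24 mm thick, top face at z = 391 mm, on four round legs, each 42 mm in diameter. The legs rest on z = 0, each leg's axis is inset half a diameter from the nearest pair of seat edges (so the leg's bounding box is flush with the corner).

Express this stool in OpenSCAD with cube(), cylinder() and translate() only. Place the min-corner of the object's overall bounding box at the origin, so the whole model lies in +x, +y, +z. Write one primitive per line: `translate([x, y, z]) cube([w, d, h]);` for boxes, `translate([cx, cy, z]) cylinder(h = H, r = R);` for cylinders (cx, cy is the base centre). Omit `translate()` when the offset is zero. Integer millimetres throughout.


translate([0, 0, 367]) cube([333, 349, 24]);
translate([21, 21, 0]) cylinder(h = 367, r = 21);
translate([312, 21, 0]) cylinder(h = 367, r = 21);
translate([21, 328, 0]) cylinder(h = 367, r = 21);
translate([312, 328, 0]) cylinder(h = 367, r = 21);


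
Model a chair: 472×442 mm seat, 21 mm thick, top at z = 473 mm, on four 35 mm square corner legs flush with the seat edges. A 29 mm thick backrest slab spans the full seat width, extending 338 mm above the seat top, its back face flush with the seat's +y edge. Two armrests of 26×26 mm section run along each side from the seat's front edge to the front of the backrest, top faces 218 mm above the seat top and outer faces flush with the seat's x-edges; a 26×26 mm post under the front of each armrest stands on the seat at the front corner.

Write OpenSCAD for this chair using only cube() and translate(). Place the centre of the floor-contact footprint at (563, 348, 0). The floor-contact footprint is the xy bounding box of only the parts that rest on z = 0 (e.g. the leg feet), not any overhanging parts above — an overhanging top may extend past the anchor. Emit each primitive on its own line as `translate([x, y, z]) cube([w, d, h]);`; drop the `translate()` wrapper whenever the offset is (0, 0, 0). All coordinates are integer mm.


translate([327, 127, 452]) cube([472, 442, 21]);
translate([327, 127, 0]) cube([35, 35, 452]);
translate([764, 127, 0]) cube([35, 35, 452]);
translate([327, 534, 0]) cube([35, 35, 452]);
translate([764, 534, 0]) cube([35, 35, 452]);
translate([327, 540, 473]) cube([472, 29, 338]);
translate([327, 127, 665]) cube([26, 413, 26]);
translate([773, 127, 665]) cube([26, 413, 26]);
translate([327, 127, 473]) cube([26, 26, 192]);
translate([773, 127, 473]) cube([26, 26, 192]);


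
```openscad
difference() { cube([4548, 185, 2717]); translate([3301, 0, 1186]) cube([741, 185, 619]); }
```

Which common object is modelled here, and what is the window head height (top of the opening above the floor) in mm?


A wall with a window opening. The window head height is 1805 mm.

A wall with a rectangular opening subtracted — a window. Sill at z = 1186, opening 619 mm tall, so the head is at 1186 + 619 = 1805 mm.


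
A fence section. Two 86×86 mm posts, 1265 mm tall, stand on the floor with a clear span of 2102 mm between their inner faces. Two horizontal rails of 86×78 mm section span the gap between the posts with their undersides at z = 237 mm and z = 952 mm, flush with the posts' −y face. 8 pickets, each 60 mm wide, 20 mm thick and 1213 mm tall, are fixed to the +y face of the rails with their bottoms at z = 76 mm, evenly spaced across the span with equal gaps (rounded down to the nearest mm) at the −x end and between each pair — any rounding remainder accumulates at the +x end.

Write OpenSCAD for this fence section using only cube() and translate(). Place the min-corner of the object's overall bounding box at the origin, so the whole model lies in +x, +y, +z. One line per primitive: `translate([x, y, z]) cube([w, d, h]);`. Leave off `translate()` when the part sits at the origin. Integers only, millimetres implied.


cube([86, 86, 1265]);
translate([2188, 0, 0]) cube([86, 86, 1265]);
translate([86, 0, 237]) cube([2102, 86, 78]);
translate([86, 0, 952]) cube([2102, 86, 78]);
translate([266, 86, 76]) cube([60, 20, 1213]);
translate([506, 86, 76]) cube([60, 20, 1213]);
translate([746, 86, 76]) cube([60, 20, 1213]);
translate([986, 86, 76]) cube([60, 20, 1213]);
translate([1226, 86, 76]) cube([60, 20, 1213]);
translate([1466, 86, 76]) cube([60, 20, 1213]);
translate([1706, 86, 76]) cube([60, 20, 1213]);
translate([1946, 86, 76]) cube([60, 20, 1213]);


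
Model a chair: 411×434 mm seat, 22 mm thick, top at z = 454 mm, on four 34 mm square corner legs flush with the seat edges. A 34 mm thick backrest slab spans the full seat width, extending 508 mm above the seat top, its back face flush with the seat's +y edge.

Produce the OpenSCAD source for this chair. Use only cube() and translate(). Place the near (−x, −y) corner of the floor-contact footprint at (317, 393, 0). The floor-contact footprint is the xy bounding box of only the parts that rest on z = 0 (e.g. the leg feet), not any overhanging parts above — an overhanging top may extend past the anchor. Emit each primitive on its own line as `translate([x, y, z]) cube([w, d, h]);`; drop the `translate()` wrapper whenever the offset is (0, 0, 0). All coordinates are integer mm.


translate([317, 393, 432]) cube([411, 434, 22]);
translate([317, 393, 0]) cube([34, 34, 432]);
translate([694, 393, 0]) cube([34, 34, 432]);
translate([317, 793, 0]) cube([34, 34, 432]);
translate([694, 793, 0]) cube([34, 34, 432]);
translate([317, 793, 454]) cube([411, 34, 508]);


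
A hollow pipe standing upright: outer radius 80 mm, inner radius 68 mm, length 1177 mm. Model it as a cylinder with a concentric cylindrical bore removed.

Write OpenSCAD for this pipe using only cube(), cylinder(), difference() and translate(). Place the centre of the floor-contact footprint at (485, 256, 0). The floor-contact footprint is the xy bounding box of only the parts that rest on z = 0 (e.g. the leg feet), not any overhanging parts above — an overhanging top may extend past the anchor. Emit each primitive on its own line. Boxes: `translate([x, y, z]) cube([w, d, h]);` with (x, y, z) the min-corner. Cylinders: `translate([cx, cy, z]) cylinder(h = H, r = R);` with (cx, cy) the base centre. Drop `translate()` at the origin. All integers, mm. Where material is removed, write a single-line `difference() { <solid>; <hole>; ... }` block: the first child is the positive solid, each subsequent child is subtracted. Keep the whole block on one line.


difference() { translate([485, 256, 0]) cylinder(h = 1177, r = 80); translate([485, 256, 0]) cylinder(h = 1177, r = 68); }


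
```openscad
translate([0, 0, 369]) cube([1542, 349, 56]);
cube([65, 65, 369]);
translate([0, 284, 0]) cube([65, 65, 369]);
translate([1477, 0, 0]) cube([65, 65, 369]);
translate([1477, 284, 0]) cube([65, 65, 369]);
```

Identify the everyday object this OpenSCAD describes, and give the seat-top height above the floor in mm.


A bench. The seat-top height is 425 mm.

A long slab on four corner posts — a bench. The slab sits at z = 369 with thickness 56, so the top is 369 + 56 = 425 mm.


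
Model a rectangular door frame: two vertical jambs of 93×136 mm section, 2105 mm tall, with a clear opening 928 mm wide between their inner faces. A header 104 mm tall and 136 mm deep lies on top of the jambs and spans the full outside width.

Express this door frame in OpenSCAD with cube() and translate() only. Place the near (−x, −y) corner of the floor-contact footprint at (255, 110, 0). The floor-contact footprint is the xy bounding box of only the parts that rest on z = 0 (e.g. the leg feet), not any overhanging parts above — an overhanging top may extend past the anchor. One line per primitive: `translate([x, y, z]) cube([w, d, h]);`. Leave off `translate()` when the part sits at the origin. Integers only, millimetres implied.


translate([255, 110, 0]) cube([93, 136, 2105]);
translate([1276, 110, 0]) cube([93, 136, 2105]);
translate([255, 110, 2105]) cube([1114, 136, 104]);


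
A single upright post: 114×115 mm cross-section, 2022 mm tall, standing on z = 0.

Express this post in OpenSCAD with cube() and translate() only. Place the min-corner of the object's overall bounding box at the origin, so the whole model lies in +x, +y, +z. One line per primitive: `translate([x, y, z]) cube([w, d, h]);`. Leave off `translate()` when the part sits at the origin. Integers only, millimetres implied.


cube([114, 115, 2022]);


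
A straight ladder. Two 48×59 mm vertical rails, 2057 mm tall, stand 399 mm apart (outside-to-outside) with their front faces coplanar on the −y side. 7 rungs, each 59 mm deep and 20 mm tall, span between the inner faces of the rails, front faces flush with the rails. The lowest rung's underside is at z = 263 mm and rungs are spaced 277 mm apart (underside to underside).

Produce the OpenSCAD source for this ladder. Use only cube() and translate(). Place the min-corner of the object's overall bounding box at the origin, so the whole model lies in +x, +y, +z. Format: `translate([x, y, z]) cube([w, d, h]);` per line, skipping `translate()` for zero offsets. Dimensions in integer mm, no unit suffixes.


// rung span = 399 - 2*48 = 303
// rung[k] z = 263 + k*277
cube([48, 59, 2057]);
translate([351, 0, 0]) cube([48, 59, 2057]);
translate([48, 0, 263]) cube([303, 59, 20]);
translate([48, 0, 540]) cube([303, 59, 20]);
translate([48, 0, 817]) cube([303, 59, 20]);
translate([48, 0, 1094]) cube([303, 59, 20]);
translate([48, 0, 1371]) cube([303, 59, 20]);
translate([48, 0, 1648]) cube([303, 59, 20]);
translate([48, 0, 1925]) cube([303, 59, 20]);


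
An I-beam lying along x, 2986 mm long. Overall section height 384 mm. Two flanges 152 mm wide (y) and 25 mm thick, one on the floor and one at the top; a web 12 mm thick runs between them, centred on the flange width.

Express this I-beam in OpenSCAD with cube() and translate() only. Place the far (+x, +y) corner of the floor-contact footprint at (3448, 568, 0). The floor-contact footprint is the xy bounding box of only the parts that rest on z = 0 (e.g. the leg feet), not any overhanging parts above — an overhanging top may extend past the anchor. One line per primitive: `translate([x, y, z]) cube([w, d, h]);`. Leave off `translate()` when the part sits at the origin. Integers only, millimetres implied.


translate([462, 416, 0]) cube([2986, 152, 25]);
translate([462, 486, 25]) cube([2986, 12, 334]);
translate([462, 416, 359]) cube([2986, 152, 25]);


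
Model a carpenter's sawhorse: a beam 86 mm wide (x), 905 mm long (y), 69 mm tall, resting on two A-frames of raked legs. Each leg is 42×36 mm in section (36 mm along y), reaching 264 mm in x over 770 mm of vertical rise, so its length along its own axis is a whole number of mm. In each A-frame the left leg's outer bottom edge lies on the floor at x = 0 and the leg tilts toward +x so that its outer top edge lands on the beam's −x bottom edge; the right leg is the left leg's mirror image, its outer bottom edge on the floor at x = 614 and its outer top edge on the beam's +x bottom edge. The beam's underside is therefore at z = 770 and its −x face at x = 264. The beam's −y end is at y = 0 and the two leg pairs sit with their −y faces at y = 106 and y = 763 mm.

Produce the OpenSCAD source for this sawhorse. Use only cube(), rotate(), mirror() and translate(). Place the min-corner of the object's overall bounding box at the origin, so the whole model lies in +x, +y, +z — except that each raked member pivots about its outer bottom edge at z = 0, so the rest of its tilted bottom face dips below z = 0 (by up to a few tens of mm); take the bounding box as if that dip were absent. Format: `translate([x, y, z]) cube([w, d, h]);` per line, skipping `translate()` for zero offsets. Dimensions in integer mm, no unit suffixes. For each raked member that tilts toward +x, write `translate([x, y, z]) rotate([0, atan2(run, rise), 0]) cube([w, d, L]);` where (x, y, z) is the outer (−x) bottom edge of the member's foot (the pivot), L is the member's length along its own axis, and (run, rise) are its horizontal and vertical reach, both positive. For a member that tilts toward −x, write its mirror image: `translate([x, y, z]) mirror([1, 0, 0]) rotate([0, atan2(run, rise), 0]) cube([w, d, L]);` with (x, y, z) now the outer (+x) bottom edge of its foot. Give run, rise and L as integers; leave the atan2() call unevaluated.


// leg length = √(264² + 770²) = 814
// right-leg outer foot x = 2·264 + 86 = 614
// beam min-corner = (264, 0, 770)
translate([264, 0, 770]) cube([86, 905, 69]);
translate([0, 106, 0]) rotate([0, atan2(264, 770), 0]) cube([42, 36, 814]);
translate([614, 106, 0]) mirror([1, 0, 0]) rotate([0, atan2(264, 770), 0]) cube([42, 36, 814]);
translate([0, 763, 0]) rotate([0, atan2(264, 770), 0]) cube([42, 36, 814]);
translate([614, 763, 0]) mirror([1, 0, 0]) rotate([0, atan2(264, 770), 0]) cube([42, 36, 814]);


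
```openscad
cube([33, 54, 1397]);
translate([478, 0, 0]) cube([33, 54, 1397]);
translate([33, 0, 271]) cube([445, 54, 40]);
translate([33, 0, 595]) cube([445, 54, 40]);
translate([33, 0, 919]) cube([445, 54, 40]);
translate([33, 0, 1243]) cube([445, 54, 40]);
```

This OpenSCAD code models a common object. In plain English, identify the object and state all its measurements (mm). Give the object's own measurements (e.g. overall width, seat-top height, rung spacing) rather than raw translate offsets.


A straight ladder. Two 33×54 mm vertical rails, 1397 mm tall, stand 511 mm apart (outside-to-outside) with their front faces coplanar on the −y side. 4 rungs, each 54 mm deep and 40 mm tall, span between the inner faces of the rails, front faces flush with the rails. The lowest rung's underside is at z = 271 mm and rungs are spaced 324 mm apart (underside to underside).


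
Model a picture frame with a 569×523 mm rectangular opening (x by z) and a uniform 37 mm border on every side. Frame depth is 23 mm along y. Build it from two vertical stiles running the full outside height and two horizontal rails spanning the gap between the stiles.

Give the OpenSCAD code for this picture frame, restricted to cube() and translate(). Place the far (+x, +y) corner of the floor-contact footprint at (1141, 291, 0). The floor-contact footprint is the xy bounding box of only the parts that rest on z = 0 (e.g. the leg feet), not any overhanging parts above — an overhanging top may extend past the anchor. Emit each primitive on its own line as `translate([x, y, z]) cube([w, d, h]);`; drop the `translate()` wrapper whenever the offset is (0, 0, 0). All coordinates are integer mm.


translate([498, 268, 0]) cube([37, 23, 597]);
translate([1104, 268, 0]) cube([37, 23, 597]);
translate([535, 268, 0]) cube([569, 23, 37]);
translate([535, 268, 560]) cube([569, 23, 37]);


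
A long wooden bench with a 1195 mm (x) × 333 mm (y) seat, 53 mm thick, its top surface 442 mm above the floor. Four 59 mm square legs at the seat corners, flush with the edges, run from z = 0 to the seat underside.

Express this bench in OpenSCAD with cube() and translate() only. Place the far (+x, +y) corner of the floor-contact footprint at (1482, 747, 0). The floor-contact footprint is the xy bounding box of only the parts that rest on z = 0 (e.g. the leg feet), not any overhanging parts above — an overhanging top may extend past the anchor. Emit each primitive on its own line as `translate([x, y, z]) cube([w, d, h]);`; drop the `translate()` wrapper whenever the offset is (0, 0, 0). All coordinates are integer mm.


translate([287, 414, 389]) cube([1195, 333, 53]);
translate([287, 414, 0]) cube([59, 59, 389]);
translate([287, 688, 0]) cube([59, 59, 389]);
translate([1423, 414, 0]) cube([59, 59, 389]);
translate([1423, 688, 0]) cube([59, 59, 389]);


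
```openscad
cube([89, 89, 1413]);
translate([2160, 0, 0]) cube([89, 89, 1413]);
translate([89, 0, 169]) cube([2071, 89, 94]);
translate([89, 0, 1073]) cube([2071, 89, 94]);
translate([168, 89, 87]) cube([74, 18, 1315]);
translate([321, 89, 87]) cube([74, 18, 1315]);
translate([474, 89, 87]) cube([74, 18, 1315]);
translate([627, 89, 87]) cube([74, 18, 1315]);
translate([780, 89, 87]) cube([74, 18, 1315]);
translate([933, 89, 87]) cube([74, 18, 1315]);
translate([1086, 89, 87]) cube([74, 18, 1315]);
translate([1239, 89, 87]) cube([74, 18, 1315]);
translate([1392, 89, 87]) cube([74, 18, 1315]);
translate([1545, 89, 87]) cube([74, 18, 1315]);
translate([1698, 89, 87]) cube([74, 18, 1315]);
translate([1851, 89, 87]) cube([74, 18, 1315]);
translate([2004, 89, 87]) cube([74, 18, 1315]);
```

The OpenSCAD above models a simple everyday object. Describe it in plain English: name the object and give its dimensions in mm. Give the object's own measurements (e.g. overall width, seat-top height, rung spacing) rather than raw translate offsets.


A fence section. Two 89×89 mm posts, 1413 mm tall, stand on the floor with a clear span of 2071 mm between their inner faces. Two horizontal rails of 89×94 mm section span the gap between the posts with their undersides at z = 169 mm and z = 1073 mm, flush with the posts' −y face. 13 pickets, each 74 mm wide, 18 mm thick and 1315 mm tall, are fixed to the +y face of the rails with their bottoms at z = 87 mm, spaced across the span with a 79 mm gap after the −x post and between neighbouring pickets, with 82 mm left before the +x post.


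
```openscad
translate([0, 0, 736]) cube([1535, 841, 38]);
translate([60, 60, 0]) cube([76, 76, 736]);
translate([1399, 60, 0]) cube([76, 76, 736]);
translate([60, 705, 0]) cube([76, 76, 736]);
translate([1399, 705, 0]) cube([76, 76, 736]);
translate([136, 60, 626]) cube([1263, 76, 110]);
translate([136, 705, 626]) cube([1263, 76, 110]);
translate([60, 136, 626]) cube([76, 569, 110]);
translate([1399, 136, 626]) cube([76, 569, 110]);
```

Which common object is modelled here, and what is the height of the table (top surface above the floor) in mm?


A table. The table height is 774 mm.

A 1535×841×38 slab sits at z = 736 on four 76 mm square posts — a table. The top surface is at 736 + 38 = 774 mm.


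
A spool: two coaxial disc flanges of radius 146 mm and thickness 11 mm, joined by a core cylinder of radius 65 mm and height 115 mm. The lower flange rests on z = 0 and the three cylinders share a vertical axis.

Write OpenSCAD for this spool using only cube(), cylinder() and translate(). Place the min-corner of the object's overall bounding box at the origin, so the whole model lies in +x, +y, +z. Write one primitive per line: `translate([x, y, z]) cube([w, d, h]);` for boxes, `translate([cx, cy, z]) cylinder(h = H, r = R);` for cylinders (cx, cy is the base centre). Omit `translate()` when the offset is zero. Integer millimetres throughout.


translate([146, 146, 0]) cylinder(h = 11, r = 146);
translate([146, 146, 11]) cylinder(h = 115, r = 65);
translate([146, 146, 126]) cylinder(h = 11, r = 146);


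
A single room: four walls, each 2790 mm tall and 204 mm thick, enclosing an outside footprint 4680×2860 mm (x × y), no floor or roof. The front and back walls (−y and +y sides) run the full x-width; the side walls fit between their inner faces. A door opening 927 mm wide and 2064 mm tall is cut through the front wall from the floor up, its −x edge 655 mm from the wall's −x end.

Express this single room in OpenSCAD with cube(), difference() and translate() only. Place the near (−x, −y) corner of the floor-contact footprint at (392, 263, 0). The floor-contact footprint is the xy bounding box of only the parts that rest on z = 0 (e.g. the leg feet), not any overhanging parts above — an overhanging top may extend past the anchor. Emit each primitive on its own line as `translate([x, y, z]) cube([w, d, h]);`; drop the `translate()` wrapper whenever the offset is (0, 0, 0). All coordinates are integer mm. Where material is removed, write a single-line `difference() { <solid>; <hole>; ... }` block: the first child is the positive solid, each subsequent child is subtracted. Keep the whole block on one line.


difference() { translate([392, 263, 0]) cube([4680, 204, 2790]); translate([1047, 263, 0]) cube([927, 204, 2064]); }
translate([392, 2919, 0]) cube([4680, 204, 2790]);
translate([392, 467, 0]) cube([204, 2452, 2790]);
translate([4868, 467, 0]) cube([204, 2452, 2790]);


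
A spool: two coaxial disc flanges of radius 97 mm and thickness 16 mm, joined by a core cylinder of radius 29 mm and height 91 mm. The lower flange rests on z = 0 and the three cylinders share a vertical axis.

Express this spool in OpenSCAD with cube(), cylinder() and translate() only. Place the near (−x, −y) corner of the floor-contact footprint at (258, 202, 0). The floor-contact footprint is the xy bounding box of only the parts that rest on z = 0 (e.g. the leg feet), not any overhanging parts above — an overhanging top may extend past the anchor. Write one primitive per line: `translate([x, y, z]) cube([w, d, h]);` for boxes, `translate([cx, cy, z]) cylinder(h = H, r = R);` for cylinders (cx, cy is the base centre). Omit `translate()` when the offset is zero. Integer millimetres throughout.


translate([355, 299, 0]) cylinder(h = 16, r = 97);
translate([355, 299, 16]) cylinder(h = 91, r = 29);
translate([355, 299, 107]) cylinder(h = 16, r = 97);


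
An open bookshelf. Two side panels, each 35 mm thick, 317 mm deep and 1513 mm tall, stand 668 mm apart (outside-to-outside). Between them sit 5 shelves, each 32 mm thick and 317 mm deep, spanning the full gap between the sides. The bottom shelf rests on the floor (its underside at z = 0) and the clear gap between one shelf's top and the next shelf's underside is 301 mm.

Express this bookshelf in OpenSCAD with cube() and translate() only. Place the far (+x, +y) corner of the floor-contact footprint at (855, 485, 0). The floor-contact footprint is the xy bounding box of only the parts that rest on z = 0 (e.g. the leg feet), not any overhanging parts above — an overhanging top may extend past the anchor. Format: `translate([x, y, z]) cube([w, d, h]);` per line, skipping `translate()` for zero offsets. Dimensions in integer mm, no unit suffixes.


translate([187, 168, 0]) cube([35, 317, 1513]);
translate([820, 168, 0]) cube([35, 317, 1513]);
translate([222, 168, 0]) cube([598, 317, 32]);
translate([222, 168, 333]) cube([598, 317, 32]);
translate([222, 168, 666]) cube([598, 317, 32]);
translate([222, 168, 999]) cube([598, 317, 32]);
translate([222, 168, 1332]) cube([598, 317, 32]);


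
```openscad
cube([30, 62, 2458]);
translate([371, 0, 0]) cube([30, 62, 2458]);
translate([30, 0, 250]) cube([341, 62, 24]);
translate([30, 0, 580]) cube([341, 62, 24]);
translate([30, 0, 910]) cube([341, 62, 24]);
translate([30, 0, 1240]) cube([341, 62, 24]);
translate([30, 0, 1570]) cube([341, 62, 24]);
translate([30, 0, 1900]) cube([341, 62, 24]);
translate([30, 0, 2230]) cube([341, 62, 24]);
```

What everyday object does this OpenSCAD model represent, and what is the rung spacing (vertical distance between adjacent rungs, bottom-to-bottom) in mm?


A ladder. The rung spacing is 330 mm.

Two tall 30×62 posts with 7 short bars between them — a ladder. Adjacent rungs sit at z = 250 and z = 580, so the spacing is 580 − 250 = 330 mm.


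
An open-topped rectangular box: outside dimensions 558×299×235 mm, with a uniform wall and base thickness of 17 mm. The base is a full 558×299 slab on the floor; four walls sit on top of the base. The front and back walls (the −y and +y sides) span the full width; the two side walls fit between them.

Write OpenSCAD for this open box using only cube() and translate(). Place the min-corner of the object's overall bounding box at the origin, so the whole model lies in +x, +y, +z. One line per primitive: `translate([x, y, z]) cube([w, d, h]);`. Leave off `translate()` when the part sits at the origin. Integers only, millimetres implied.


cube([558, 299, 17]);
translate([0, 0, 17]) cube([558, 17, 218]);
translate([0, 282, 17]) cube([558, 17, 218]);
translate([0, 17, 17]) cube([17, 265, 218]);
translate([541, 17, 17]) cube([17, 265, 218]);


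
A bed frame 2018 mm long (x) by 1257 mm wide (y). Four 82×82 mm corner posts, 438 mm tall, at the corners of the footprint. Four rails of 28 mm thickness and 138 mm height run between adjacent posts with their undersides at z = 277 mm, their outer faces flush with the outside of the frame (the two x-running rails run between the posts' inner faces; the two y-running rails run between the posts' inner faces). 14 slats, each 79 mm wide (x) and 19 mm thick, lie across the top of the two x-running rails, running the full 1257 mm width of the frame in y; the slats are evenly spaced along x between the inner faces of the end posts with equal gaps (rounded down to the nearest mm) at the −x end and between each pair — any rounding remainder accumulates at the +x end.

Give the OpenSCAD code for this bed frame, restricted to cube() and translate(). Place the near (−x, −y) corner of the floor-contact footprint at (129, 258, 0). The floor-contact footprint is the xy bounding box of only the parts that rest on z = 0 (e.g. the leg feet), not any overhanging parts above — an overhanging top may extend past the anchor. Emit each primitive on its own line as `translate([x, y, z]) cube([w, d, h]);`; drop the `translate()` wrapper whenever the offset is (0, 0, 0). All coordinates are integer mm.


translate([129, 258, 0]) cube([82, 82, 438]);
translate([129, 1433, 0]) cube([82, 82, 438]);
translate([2065, 258, 0]) cube([82, 82, 438]);
translate([2065, 1433, 0]) cube([82, 82, 438]);
translate([211, 258, 277]) cube([1854, 28, 138]);
translate([211, 1487, 277]) cube([1854, 28, 138]);
translate([129, 340, 277]) cube([28, 1093, 138]);
translate([2119, 340, 277]) cube([28, 1093, 138]);
translate([260, 258, 415]) cube([79, 1257, 19]);
translate([388, 258, 415]) cube([79, 1257, 19]);
translate([516, 258, 415]) cube([79, 1257, 19]);
translate([644, 258, 415]) cube([79, 1257, 19]);
translate([772, 258, 415]) cube([79, 1257, 19]);
translate([900, 258, 415]) cube([79, 1257, 19]);
translate([1028, 258, 415]) cube([79, 1257, 19]);
translate([1156, 258, 415]) cube([79, 1257, 19]);
translate([1284, 258, 415]) cube([79, 1257, 19]);
translate([1412, 258, 415]) cube([79, 1257, 19]);
translate([1540, 258, 415]) cube([79, 1257, 19]);
translate([1668, 258, 415]) cube([79, 1257, 19]);
translate([1796, 258, 415]) cube([79, 1257, 19]);
translate([1924, 258, 415]) cube([79, 1257, 19]);


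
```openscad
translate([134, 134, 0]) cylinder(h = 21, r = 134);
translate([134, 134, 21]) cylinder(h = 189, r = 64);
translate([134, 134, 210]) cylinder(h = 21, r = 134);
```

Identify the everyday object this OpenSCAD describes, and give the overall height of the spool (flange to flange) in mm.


A spool. The overall height is 231 mm.

Three coaxial cylinders, large–small–large — a spool. Two 21 mm flanges and a 189 mm core give 21 + 189 + 21 = 231 mm.


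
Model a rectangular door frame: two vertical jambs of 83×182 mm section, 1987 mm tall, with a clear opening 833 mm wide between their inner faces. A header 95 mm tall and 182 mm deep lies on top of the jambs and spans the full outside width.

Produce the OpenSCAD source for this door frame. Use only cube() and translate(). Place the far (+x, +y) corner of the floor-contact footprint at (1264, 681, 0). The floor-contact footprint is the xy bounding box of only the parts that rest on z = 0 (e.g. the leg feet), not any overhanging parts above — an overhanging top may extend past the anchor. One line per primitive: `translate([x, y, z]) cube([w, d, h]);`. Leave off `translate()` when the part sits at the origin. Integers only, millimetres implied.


translate([265, 499, 0]) cube([83, 182, 1987]);
translate([1181, 499, 0]) cube([83, 182, 1987]);
translate([265, 499, 1987]) cube([999, 182, 95]);


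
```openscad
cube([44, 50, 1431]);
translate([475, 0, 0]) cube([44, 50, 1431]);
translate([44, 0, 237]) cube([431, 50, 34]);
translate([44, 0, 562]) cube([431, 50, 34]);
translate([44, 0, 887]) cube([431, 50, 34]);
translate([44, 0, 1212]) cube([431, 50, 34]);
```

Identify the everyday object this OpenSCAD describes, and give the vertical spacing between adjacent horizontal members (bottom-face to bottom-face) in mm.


A ladder. The rung spacing is 325 mm.

Two tall 44×50 posts with 4 short bars between them — a ladder. Adjacent rungs sit at z = 237 and z = 562, so the spacing is 562 − 237 = 325 mm.


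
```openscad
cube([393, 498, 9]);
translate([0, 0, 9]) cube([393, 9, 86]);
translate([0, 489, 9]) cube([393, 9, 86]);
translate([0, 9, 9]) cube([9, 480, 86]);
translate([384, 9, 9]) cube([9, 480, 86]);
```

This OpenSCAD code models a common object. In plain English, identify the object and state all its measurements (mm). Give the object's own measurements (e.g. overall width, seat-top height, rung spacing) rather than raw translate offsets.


An open-topped rectangular box: outside dimensions 393×498×95 mm, with a uniform wall and base thickness of 9 mm. The base is a full 393×498 slab on the floor; four walls sit on top of the base. The front and back walls (the −y and +y sides) span the full width; the two side walls fit between them.


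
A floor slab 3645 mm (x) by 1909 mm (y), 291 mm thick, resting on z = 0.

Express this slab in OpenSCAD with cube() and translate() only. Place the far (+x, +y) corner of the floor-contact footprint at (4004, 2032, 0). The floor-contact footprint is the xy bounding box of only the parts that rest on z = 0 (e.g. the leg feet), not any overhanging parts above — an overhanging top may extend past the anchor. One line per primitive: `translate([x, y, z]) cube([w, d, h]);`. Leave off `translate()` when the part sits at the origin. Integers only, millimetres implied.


translate([359, 123, 0]) cube([3645, 1909, 291]);


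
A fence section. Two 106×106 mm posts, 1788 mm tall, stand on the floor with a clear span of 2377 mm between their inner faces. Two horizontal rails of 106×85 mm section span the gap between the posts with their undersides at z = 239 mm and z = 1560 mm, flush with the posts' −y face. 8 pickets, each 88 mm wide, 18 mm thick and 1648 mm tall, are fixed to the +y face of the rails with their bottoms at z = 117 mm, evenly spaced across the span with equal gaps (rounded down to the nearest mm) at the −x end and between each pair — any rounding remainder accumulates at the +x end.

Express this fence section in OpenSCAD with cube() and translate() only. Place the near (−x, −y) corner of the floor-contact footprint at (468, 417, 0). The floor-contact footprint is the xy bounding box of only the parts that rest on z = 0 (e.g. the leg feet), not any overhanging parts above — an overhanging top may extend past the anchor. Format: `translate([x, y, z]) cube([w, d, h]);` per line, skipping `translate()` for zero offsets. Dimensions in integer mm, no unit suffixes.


translate([468, 417, 0]) cube([106, 106, 1788]);
translate([2951, 417, 0]) cube([106, 106, 1788]);
translate([574, 417, 239]) cube([2377, 106, 85]);
translate([574, 417, 1560]) cube([2377, 106, 85]);
translate([759, 523, 117]) cube([88, 18, 1648]);
translate([1032, 523, 117]) cube([88, 18, 1648]);
translate([1305, 523, 117]) cube([88, 18, 1648]);
translate([1578, 523, 117]) cube([88, 18, 1648]);
translate([1851, 523, 117]) cube([88, 18, 1648]);
translate([2124, 523, 117]) cube([88, 18, 1648]);
translate([2397, 523, 117]) cube([88, 18, 1648]);
translate([2670, 523, 117]) cube([88, 18, 1648]);


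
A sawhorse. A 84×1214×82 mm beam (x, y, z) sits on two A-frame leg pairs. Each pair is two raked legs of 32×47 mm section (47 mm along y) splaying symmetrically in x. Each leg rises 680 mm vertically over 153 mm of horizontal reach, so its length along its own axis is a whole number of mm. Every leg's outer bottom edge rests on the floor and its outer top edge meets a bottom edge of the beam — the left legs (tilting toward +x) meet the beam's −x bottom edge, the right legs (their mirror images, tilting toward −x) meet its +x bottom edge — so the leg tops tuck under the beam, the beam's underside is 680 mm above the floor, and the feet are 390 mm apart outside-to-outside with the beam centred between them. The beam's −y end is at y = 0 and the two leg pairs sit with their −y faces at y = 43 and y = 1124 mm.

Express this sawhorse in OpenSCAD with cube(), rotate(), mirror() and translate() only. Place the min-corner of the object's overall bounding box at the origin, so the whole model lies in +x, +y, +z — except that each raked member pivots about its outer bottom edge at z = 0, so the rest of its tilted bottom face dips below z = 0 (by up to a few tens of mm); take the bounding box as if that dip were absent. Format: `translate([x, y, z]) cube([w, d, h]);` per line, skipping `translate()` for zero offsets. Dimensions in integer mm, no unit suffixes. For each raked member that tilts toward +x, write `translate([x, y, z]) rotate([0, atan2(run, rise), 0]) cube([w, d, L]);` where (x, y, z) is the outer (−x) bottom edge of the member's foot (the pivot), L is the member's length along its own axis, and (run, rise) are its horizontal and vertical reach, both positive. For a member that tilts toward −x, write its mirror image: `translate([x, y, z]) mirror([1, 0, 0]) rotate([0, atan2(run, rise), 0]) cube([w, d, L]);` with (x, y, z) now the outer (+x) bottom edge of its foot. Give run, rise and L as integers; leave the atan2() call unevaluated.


// leg length = √(153² + 680²) = 697
// right-leg outer foot x = 2·153 + 84 = 390
// beam min-corner = (153, 0, 680)
translate([153, 0, 680]) cube([84, 1214, 82]);
translate([0, 43, 0]) rotate([0, atan2(153, 680), 0]) cube([32, 47, 697]);
translate([390, 43, 0]) mirror([1, 0, 0]) rotate([0, atan2(153, 680), 0]) cube([32, 47, 697]);
translate([0, 1124, 0]) rotate([0, atan2(153, 680), 0]) cube([32, 47, 697]);
translate([390, 1124, 0]) mirror([1, 0, 0]) rotate([0, atan2(153, 680), 0]) cube([32, 47, 697]);


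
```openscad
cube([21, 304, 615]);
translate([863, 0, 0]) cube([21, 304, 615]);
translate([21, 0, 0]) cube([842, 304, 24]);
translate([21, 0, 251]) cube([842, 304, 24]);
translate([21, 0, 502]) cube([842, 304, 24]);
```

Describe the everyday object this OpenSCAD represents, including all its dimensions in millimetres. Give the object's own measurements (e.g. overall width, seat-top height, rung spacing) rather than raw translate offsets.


An open bookshelf. Two side panels, each 21 mm thick, 304 mm deep and 615 mm tall, stand 884 mm apart (outside-to-outside). Between them sit 3 shelves, each 24 mm thick and 304 mm deep, spanning the full gap between the sides. The bottom shelf rests on the floor (its underside at z = 0) and the clear gap between one shelf's top and the next shelf's underside is 227 mm.
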